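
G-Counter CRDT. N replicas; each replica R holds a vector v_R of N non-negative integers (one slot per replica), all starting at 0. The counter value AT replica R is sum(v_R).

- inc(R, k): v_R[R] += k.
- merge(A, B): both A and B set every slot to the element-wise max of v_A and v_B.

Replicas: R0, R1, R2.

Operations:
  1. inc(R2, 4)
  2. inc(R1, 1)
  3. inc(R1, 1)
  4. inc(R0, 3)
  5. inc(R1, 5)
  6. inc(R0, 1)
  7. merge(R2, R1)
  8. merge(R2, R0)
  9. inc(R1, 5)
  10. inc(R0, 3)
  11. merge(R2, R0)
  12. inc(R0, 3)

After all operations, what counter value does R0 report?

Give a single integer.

Answer: 21

Derivation:
Op 1: inc R2 by 4 -> R2=(0,0,4) value=4
Op 2: inc R1 by 1 -> R1=(0,1,0) value=1
Op 3: inc R1 by 1 -> R1=(0,2,0) value=2
Op 4: inc R0 by 3 -> R0=(3,0,0) value=3
Op 5: inc R1 by 5 -> R1=(0,7,0) value=7
Op 6: inc R0 by 1 -> R0=(4,0,0) value=4
Op 7: merge R2<->R1 -> R2=(0,7,4) R1=(0,7,4)
Op 8: merge R2<->R0 -> R2=(4,7,4) R0=(4,7,4)
Op 9: inc R1 by 5 -> R1=(0,12,4) value=16
Op 10: inc R0 by 3 -> R0=(7,7,4) value=18
Op 11: merge R2<->R0 -> R2=(7,7,4) R0=(7,7,4)
Op 12: inc R0 by 3 -> R0=(10,7,4) value=21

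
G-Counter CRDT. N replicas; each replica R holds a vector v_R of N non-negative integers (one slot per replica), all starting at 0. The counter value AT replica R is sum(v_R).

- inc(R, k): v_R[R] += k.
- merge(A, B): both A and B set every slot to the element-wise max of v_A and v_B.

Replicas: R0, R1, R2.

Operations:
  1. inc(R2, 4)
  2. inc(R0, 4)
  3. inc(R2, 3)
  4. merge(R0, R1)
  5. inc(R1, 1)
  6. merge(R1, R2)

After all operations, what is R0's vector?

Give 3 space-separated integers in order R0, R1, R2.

Op 1: inc R2 by 4 -> R2=(0,0,4) value=4
Op 2: inc R0 by 4 -> R0=(4,0,0) value=4
Op 3: inc R2 by 3 -> R2=(0,0,7) value=7
Op 4: merge R0<->R1 -> R0=(4,0,0) R1=(4,0,0)
Op 5: inc R1 by 1 -> R1=(4,1,0) value=5
Op 6: merge R1<->R2 -> R1=(4,1,7) R2=(4,1,7)

Answer: 4 0 0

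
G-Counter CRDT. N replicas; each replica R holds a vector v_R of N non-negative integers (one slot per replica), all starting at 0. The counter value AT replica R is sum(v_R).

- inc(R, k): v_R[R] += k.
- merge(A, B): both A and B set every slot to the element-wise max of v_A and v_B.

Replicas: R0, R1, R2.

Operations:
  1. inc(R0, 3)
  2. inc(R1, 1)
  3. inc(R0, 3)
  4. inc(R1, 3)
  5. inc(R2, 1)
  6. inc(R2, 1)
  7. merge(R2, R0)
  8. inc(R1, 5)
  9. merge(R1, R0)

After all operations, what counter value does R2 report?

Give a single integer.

Answer: 8

Derivation:
Op 1: inc R0 by 3 -> R0=(3,0,0) value=3
Op 2: inc R1 by 1 -> R1=(0,1,0) value=1
Op 3: inc R0 by 3 -> R0=(6,0,0) value=6
Op 4: inc R1 by 3 -> R1=(0,4,0) value=4
Op 5: inc R2 by 1 -> R2=(0,0,1) value=1
Op 6: inc R2 by 1 -> R2=(0,0,2) value=2
Op 7: merge R2<->R0 -> R2=(6,0,2) R0=(6,0,2)
Op 8: inc R1 by 5 -> R1=(0,9,0) value=9
Op 9: merge R1<->R0 -> R1=(6,9,2) R0=(6,9,2)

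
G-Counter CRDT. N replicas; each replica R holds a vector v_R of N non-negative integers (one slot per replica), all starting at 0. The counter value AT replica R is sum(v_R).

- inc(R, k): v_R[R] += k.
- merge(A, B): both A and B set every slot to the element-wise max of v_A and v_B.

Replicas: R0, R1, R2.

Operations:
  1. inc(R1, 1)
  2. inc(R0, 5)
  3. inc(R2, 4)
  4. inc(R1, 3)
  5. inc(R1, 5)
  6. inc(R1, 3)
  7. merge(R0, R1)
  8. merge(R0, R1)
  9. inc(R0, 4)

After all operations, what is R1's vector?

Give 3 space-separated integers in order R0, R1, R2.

Op 1: inc R1 by 1 -> R1=(0,1,0) value=1
Op 2: inc R0 by 5 -> R0=(5,0,0) value=5
Op 3: inc R2 by 4 -> R2=(0,0,4) value=4
Op 4: inc R1 by 3 -> R1=(0,4,0) value=4
Op 5: inc R1 by 5 -> R1=(0,9,0) value=9
Op 6: inc R1 by 3 -> R1=(0,12,0) value=12
Op 7: merge R0<->R1 -> R0=(5,12,0) R1=(5,12,0)
Op 8: merge R0<->R1 -> R0=(5,12,0) R1=(5,12,0)
Op 9: inc R0 by 4 -> R0=(9,12,0) value=21

Answer: 5 12 0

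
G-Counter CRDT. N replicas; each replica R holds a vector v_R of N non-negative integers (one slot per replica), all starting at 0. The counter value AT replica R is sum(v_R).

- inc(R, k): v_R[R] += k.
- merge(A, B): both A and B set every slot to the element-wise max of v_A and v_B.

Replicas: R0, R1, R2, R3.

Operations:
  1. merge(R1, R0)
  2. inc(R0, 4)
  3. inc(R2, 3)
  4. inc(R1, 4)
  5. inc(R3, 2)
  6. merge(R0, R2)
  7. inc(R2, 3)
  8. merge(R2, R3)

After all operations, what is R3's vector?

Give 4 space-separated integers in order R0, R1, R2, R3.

Op 1: merge R1<->R0 -> R1=(0,0,0,0) R0=(0,0,0,0)
Op 2: inc R0 by 4 -> R0=(4,0,0,0) value=4
Op 3: inc R2 by 3 -> R2=(0,0,3,0) value=3
Op 4: inc R1 by 4 -> R1=(0,4,0,0) value=4
Op 5: inc R3 by 2 -> R3=(0,0,0,2) value=2
Op 6: merge R0<->R2 -> R0=(4,0,3,0) R2=(4,0,3,0)
Op 7: inc R2 by 3 -> R2=(4,0,6,0) value=10
Op 8: merge R2<->R3 -> R2=(4,0,6,2) R3=(4,0,6,2)

Answer: 4 0 6 2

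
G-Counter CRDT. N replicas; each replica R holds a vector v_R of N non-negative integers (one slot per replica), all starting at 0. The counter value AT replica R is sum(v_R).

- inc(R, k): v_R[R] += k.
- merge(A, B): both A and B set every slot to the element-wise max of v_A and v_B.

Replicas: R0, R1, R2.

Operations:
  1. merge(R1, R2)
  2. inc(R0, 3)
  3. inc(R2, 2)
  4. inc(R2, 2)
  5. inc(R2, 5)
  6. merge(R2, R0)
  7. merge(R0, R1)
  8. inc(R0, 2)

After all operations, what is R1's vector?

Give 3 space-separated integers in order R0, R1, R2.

Answer: 3 0 9

Derivation:
Op 1: merge R1<->R2 -> R1=(0,0,0) R2=(0,0,0)
Op 2: inc R0 by 3 -> R0=(3,0,0) value=3
Op 3: inc R2 by 2 -> R2=(0,0,2) value=2
Op 4: inc R2 by 2 -> R2=(0,0,4) value=4
Op 5: inc R2 by 5 -> R2=(0,0,9) value=9
Op 6: merge R2<->R0 -> R2=(3,0,9) R0=(3,0,9)
Op 7: merge R0<->R1 -> R0=(3,0,9) R1=(3,0,9)
Op 8: inc R0 by 2 -> R0=(5,0,9) value=14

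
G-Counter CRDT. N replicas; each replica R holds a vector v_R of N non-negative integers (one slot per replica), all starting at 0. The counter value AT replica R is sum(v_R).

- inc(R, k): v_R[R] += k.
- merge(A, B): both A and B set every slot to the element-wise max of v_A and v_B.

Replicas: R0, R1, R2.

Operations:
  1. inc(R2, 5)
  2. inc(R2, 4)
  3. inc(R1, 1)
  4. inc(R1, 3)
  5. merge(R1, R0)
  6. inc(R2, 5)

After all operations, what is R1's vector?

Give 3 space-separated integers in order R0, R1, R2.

Op 1: inc R2 by 5 -> R2=(0,0,5) value=5
Op 2: inc R2 by 4 -> R2=(0,0,9) value=9
Op 3: inc R1 by 1 -> R1=(0,1,0) value=1
Op 4: inc R1 by 3 -> R1=(0,4,0) value=4
Op 5: merge R1<->R0 -> R1=(0,4,0) R0=(0,4,0)
Op 6: inc R2 by 5 -> R2=(0,0,14) value=14

Answer: 0 4 0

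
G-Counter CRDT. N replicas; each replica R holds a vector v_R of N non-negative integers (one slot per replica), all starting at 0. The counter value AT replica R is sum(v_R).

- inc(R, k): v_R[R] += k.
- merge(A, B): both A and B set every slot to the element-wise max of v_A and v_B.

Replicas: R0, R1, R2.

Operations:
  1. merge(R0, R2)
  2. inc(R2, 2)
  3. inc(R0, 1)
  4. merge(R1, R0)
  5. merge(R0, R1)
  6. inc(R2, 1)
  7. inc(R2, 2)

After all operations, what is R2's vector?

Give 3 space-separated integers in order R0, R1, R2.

Op 1: merge R0<->R2 -> R0=(0,0,0) R2=(0,0,0)
Op 2: inc R2 by 2 -> R2=(0,0,2) value=2
Op 3: inc R0 by 1 -> R0=(1,0,0) value=1
Op 4: merge R1<->R0 -> R1=(1,0,0) R0=(1,0,0)
Op 5: merge R0<->R1 -> R0=(1,0,0) R1=(1,0,0)
Op 6: inc R2 by 1 -> R2=(0,0,3) value=3
Op 7: inc R2 by 2 -> R2=(0,0,5) value=5

Answer: 0 0 5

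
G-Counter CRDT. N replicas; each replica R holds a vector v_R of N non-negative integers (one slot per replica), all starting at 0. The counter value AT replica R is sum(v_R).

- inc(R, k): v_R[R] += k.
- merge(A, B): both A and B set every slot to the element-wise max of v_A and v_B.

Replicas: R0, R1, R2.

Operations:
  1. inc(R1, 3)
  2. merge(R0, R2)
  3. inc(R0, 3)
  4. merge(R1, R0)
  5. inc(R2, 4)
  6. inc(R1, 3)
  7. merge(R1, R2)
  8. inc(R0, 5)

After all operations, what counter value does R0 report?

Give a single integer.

Op 1: inc R1 by 3 -> R1=(0,3,0) value=3
Op 2: merge R0<->R2 -> R0=(0,0,0) R2=(0,0,0)
Op 3: inc R0 by 3 -> R0=(3,0,0) value=3
Op 4: merge R1<->R0 -> R1=(3,3,0) R0=(3,3,0)
Op 5: inc R2 by 4 -> R2=(0,0,4) value=4
Op 6: inc R1 by 3 -> R1=(3,6,0) value=9
Op 7: merge R1<->R2 -> R1=(3,6,4) R2=(3,6,4)
Op 8: inc R0 by 5 -> R0=(8,3,0) value=11

Answer: 11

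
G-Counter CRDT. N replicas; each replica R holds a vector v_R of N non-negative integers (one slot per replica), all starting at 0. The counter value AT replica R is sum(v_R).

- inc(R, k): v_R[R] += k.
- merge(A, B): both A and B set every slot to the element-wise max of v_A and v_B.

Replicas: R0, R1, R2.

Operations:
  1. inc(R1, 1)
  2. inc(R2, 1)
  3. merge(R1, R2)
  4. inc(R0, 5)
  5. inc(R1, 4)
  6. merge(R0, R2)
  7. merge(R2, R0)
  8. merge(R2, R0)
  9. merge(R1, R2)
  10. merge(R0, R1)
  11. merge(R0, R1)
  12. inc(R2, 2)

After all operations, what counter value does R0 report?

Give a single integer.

Op 1: inc R1 by 1 -> R1=(0,1,0) value=1
Op 2: inc R2 by 1 -> R2=(0,0,1) value=1
Op 3: merge R1<->R2 -> R1=(0,1,1) R2=(0,1,1)
Op 4: inc R0 by 5 -> R0=(5,0,0) value=5
Op 5: inc R1 by 4 -> R1=(0,5,1) value=6
Op 6: merge R0<->R2 -> R0=(5,1,1) R2=(5,1,1)
Op 7: merge R2<->R0 -> R2=(5,1,1) R0=(5,1,1)
Op 8: merge R2<->R0 -> R2=(5,1,1) R0=(5,1,1)
Op 9: merge R1<->R2 -> R1=(5,5,1) R2=(5,5,1)
Op 10: merge R0<->R1 -> R0=(5,5,1) R1=(5,5,1)
Op 11: merge R0<->R1 -> R0=(5,5,1) R1=(5,5,1)
Op 12: inc R2 by 2 -> R2=(5,5,3) value=13

Answer: 11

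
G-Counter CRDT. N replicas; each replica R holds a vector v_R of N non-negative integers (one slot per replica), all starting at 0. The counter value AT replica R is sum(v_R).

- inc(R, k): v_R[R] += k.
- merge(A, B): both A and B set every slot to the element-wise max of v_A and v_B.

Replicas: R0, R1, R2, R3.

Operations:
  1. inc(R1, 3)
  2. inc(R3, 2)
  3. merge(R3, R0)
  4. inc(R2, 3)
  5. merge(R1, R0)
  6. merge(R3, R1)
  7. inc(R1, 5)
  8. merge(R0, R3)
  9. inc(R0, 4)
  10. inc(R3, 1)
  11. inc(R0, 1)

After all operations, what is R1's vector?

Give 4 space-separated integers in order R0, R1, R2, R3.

Answer: 0 8 0 2

Derivation:
Op 1: inc R1 by 3 -> R1=(0,3,0,0) value=3
Op 2: inc R3 by 2 -> R3=(0,0,0,2) value=2
Op 3: merge R3<->R0 -> R3=(0,0,0,2) R0=(0,0,0,2)
Op 4: inc R2 by 3 -> R2=(0,0,3,0) value=3
Op 5: merge R1<->R0 -> R1=(0,3,0,2) R0=(0,3,0,2)
Op 6: merge R3<->R1 -> R3=(0,3,0,2) R1=(0,3,0,2)
Op 7: inc R1 by 5 -> R1=(0,8,0,2) value=10
Op 8: merge R0<->R3 -> R0=(0,3,0,2) R3=(0,3,0,2)
Op 9: inc R0 by 4 -> R0=(4,3,0,2) value=9
Op 10: inc R3 by 1 -> R3=(0,3,0,3) value=6
Op 11: inc R0 by 1 -> R0=(5,3,0,2) value=10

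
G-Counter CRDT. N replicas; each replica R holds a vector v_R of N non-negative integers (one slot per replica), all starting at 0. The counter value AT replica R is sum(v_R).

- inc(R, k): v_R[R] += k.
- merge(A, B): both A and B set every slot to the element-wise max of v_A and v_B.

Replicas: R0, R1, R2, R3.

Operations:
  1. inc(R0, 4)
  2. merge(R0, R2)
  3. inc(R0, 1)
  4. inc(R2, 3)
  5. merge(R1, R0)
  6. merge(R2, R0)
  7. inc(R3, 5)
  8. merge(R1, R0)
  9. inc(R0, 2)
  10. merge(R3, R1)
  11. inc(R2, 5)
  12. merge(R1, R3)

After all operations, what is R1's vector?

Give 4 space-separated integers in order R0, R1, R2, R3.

Op 1: inc R0 by 4 -> R0=(4,0,0,0) value=4
Op 2: merge R0<->R2 -> R0=(4,0,0,0) R2=(4,0,0,0)
Op 3: inc R0 by 1 -> R0=(5,0,0,0) value=5
Op 4: inc R2 by 3 -> R2=(4,0,3,0) value=7
Op 5: merge R1<->R0 -> R1=(5,0,0,0) R0=(5,0,0,0)
Op 6: merge R2<->R0 -> R2=(5,0,3,0) R0=(5,0,3,0)
Op 7: inc R3 by 5 -> R3=(0,0,0,5) value=5
Op 8: merge R1<->R0 -> R1=(5,0,3,0) R0=(5,0,3,0)
Op 9: inc R0 by 2 -> R0=(7,0,3,0) value=10
Op 10: merge R3<->R1 -> R3=(5,0,3,5) R1=(5,0,3,5)
Op 11: inc R2 by 5 -> R2=(5,0,8,0) value=13
Op 12: merge R1<->R3 -> R1=(5,0,3,5) R3=(5,0,3,5)

Answer: 5 0 3 5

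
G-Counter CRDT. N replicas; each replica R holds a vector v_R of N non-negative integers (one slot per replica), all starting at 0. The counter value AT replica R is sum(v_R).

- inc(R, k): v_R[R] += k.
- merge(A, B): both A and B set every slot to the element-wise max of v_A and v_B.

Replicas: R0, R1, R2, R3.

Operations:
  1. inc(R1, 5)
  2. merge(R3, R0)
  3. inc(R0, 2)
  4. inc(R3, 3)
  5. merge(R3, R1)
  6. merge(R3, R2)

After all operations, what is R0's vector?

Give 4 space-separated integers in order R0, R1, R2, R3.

Answer: 2 0 0 0

Derivation:
Op 1: inc R1 by 5 -> R1=(0,5,0,0) value=5
Op 2: merge R3<->R0 -> R3=(0,0,0,0) R0=(0,0,0,0)
Op 3: inc R0 by 2 -> R0=(2,0,0,0) value=2
Op 4: inc R3 by 3 -> R3=(0,0,0,3) value=3
Op 5: merge R3<->R1 -> R3=(0,5,0,3) R1=(0,5,0,3)
Op 6: merge R3<->R2 -> R3=(0,5,0,3) R2=(0,5,0,3)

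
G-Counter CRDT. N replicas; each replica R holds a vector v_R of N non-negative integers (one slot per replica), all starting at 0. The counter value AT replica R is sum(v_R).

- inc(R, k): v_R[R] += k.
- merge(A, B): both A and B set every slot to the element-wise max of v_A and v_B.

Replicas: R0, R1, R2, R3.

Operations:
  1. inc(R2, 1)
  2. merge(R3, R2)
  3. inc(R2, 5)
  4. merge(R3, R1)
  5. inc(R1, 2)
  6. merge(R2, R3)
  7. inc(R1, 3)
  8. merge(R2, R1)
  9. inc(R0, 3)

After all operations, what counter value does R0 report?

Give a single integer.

Op 1: inc R2 by 1 -> R2=(0,0,1,0) value=1
Op 2: merge R3<->R2 -> R3=(0,0,1,0) R2=(0,0,1,0)
Op 3: inc R2 by 5 -> R2=(0,0,6,0) value=6
Op 4: merge R3<->R1 -> R3=(0,0,1,0) R1=(0,0,1,0)
Op 5: inc R1 by 2 -> R1=(0,2,1,0) value=3
Op 6: merge R2<->R3 -> R2=(0,0,6,0) R3=(0,0,6,0)
Op 7: inc R1 by 3 -> R1=(0,5,1,0) value=6
Op 8: merge R2<->R1 -> R2=(0,5,6,0) R1=(0,5,6,0)
Op 9: inc R0 by 3 -> R0=(3,0,0,0) value=3

Answer: 3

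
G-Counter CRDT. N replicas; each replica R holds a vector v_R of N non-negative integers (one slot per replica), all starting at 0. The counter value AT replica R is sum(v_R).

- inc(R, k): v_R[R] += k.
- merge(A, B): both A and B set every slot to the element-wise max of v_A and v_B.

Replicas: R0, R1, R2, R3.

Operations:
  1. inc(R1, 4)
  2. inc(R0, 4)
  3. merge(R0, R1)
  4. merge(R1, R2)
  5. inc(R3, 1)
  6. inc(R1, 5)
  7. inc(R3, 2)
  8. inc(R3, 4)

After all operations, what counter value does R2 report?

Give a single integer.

Answer: 8

Derivation:
Op 1: inc R1 by 4 -> R1=(0,4,0,0) value=4
Op 2: inc R0 by 4 -> R0=(4,0,0,0) value=4
Op 3: merge R0<->R1 -> R0=(4,4,0,0) R1=(4,4,0,0)
Op 4: merge R1<->R2 -> R1=(4,4,0,0) R2=(4,4,0,0)
Op 5: inc R3 by 1 -> R3=(0,0,0,1) value=1
Op 6: inc R1 by 5 -> R1=(4,9,0,0) value=13
Op 7: inc R3 by 2 -> R3=(0,0,0,3) value=3
Op 8: inc R3 by 4 -> R3=(0,0,0,7) value=7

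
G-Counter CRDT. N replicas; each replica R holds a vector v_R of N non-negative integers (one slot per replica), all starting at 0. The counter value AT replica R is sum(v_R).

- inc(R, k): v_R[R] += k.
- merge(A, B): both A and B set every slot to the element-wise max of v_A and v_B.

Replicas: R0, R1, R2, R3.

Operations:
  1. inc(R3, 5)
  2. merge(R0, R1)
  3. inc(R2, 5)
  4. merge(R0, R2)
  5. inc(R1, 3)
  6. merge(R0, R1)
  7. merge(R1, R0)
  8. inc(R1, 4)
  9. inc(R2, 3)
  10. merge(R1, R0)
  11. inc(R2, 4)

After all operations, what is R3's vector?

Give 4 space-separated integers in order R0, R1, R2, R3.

Op 1: inc R3 by 5 -> R3=(0,0,0,5) value=5
Op 2: merge R0<->R1 -> R0=(0,0,0,0) R1=(0,0,0,0)
Op 3: inc R2 by 5 -> R2=(0,0,5,0) value=5
Op 4: merge R0<->R2 -> R0=(0,0,5,0) R2=(0,0,5,0)
Op 5: inc R1 by 3 -> R1=(0,3,0,0) value=3
Op 6: merge R0<->R1 -> R0=(0,3,5,0) R1=(0,3,5,0)
Op 7: merge R1<->R0 -> R1=(0,3,5,0) R0=(0,3,5,0)
Op 8: inc R1 by 4 -> R1=(0,7,5,0) value=12
Op 9: inc R2 by 3 -> R2=(0,0,8,0) value=8
Op 10: merge R1<->R0 -> R1=(0,7,5,0) R0=(0,7,5,0)
Op 11: inc R2 by 4 -> R2=(0,0,12,0) value=12

Answer: 0 0 0 5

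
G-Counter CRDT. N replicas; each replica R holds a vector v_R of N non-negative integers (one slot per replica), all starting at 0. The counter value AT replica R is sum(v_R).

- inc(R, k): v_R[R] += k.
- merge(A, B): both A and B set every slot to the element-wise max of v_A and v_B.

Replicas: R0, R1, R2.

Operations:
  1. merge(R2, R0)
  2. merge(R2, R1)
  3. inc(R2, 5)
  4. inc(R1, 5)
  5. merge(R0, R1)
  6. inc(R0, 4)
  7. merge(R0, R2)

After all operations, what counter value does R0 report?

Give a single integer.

Answer: 14

Derivation:
Op 1: merge R2<->R0 -> R2=(0,0,0) R0=(0,0,0)
Op 2: merge R2<->R1 -> R2=(0,0,0) R1=(0,0,0)
Op 3: inc R2 by 5 -> R2=(0,0,5) value=5
Op 4: inc R1 by 5 -> R1=(0,5,0) value=5
Op 5: merge R0<->R1 -> R0=(0,5,0) R1=(0,5,0)
Op 6: inc R0 by 4 -> R0=(4,5,0) value=9
Op 7: merge R0<->R2 -> R0=(4,5,5) R2=(4,5,5)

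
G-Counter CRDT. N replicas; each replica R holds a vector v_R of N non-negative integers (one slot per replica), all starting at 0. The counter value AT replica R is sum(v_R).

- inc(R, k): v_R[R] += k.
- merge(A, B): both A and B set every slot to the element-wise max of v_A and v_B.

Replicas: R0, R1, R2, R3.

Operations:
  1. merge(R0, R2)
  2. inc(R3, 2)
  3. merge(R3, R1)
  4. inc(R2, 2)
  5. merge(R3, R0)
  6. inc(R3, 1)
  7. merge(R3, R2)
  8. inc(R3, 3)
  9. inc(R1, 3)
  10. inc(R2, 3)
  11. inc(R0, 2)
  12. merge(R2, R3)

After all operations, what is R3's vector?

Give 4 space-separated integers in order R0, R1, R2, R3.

Answer: 0 0 5 6

Derivation:
Op 1: merge R0<->R2 -> R0=(0,0,0,0) R2=(0,0,0,0)
Op 2: inc R3 by 2 -> R3=(0,0,0,2) value=2
Op 3: merge R3<->R1 -> R3=(0,0,0,2) R1=(0,0,0,2)
Op 4: inc R2 by 2 -> R2=(0,0,2,0) value=2
Op 5: merge R3<->R0 -> R3=(0,0,0,2) R0=(0,0,0,2)
Op 6: inc R3 by 1 -> R3=(0,0,0,3) value=3
Op 7: merge R3<->R2 -> R3=(0,0,2,3) R2=(0,0,2,3)
Op 8: inc R3 by 3 -> R3=(0,0,2,6) value=8
Op 9: inc R1 by 3 -> R1=(0,3,0,2) value=5
Op 10: inc R2 by 3 -> R2=(0,0,5,3) value=8
Op 11: inc R0 by 2 -> R0=(2,0,0,2) value=4
Op 12: merge R2<->R3 -> R2=(0,0,5,6) R3=(0,0,5,6)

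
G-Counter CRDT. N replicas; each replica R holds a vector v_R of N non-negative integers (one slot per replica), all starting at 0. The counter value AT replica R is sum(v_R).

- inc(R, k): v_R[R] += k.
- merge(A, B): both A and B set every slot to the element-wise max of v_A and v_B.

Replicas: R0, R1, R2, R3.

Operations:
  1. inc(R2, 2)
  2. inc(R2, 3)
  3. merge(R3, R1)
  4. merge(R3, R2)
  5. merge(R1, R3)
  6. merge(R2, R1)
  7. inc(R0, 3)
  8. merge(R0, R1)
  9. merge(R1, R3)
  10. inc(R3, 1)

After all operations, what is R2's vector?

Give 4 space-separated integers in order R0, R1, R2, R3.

Op 1: inc R2 by 2 -> R2=(0,0,2,0) value=2
Op 2: inc R2 by 3 -> R2=(0,0,5,0) value=5
Op 3: merge R3<->R1 -> R3=(0,0,0,0) R1=(0,0,0,0)
Op 4: merge R3<->R2 -> R3=(0,0,5,0) R2=(0,0,5,0)
Op 5: merge R1<->R3 -> R1=(0,0,5,0) R3=(0,0,5,0)
Op 6: merge R2<->R1 -> R2=(0,0,5,0) R1=(0,0,5,0)
Op 7: inc R0 by 3 -> R0=(3,0,0,0) value=3
Op 8: merge R0<->R1 -> R0=(3,0,5,0) R1=(3,0,5,0)
Op 9: merge R1<->R3 -> R1=(3,0,5,0) R3=(3,0,5,0)
Op 10: inc R3 by 1 -> R3=(3,0,5,1) value=9

Answer: 0 0 5 0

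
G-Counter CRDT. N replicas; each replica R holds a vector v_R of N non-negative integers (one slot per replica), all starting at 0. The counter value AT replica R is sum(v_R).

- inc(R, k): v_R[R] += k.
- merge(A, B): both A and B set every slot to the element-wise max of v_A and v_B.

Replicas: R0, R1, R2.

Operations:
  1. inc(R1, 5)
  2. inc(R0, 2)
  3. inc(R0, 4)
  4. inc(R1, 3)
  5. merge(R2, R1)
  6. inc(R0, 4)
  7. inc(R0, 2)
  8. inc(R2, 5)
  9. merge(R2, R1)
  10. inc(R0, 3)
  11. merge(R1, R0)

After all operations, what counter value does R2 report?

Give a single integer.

Op 1: inc R1 by 5 -> R1=(0,5,0) value=5
Op 2: inc R0 by 2 -> R0=(2,0,0) value=2
Op 3: inc R0 by 4 -> R0=(6,0,0) value=6
Op 4: inc R1 by 3 -> R1=(0,8,0) value=8
Op 5: merge R2<->R1 -> R2=(0,8,0) R1=(0,8,0)
Op 6: inc R0 by 4 -> R0=(10,0,0) value=10
Op 7: inc R0 by 2 -> R0=(12,0,0) value=12
Op 8: inc R2 by 5 -> R2=(0,8,5) value=13
Op 9: merge R2<->R1 -> R2=(0,8,5) R1=(0,8,5)
Op 10: inc R0 by 3 -> R0=(15,0,0) value=15
Op 11: merge R1<->R0 -> R1=(15,8,5) R0=(15,8,5)

Answer: 13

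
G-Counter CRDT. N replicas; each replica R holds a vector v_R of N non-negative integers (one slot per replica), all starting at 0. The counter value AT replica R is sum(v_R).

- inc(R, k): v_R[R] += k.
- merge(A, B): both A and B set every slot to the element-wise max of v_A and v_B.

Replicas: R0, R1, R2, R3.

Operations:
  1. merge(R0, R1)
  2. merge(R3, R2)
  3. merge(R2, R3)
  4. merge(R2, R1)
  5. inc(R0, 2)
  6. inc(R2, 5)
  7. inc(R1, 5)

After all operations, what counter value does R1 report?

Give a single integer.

Op 1: merge R0<->R1 -> R0=(0,0,0,0) R1=(0,0,0,0)
Op 2: merge R3<->R2 -> R3=(0,0,0,0) R2=(0,0,0,0)
Op 3: merge R2<->R3 -> R2=(0,0,0,0) R3=(0,0,0,0)
Op 4: merge R2<->R1 -> R2=(0,0,0,0) R1=(0,0,0,0)
Op 5: inc R0 by 2 -> R0=(2,0,0,0) value=2
Op 6: inc R2 by 5 -> R2=(0,0,5,0) value=5
Op 7: inc R1 by 5 -> R1=(0,5,0,0) value=5

Answer: 5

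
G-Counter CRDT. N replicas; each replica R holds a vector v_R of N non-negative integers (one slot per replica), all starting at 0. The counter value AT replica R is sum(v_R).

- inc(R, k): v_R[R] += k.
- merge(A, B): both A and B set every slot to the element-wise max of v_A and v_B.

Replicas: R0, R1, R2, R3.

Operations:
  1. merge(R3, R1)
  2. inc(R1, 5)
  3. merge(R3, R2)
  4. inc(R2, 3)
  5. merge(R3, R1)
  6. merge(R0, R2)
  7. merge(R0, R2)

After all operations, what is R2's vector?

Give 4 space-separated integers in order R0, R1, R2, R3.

Answer: 0 0 3 0

Derivation:
Op 1: merge R3<->R1 -> R3=(0,0,0,0) R1=(0,0,0,0)
Op 2: inc R1 by 5 -> R1=(0,5,0,0) value=5
Op 3: merge R3<->R2 -> R3=(0,0,0,0) R2=(0,0,0,0)
Op 4: inc R2 by 3 -> R2=(0,0,3,0) value=3
Op 5: merge R3<->R1 -> R3=(0,5,0,0) R1=(0,5,0,0)
Op 6: merge R0<->R2 -> R0=(0,0,3,0) R2=(0,0,3,0)
Op 7: merge R0<->R2 -> R0=(0,0,3,0) R2=(0,0,3,0)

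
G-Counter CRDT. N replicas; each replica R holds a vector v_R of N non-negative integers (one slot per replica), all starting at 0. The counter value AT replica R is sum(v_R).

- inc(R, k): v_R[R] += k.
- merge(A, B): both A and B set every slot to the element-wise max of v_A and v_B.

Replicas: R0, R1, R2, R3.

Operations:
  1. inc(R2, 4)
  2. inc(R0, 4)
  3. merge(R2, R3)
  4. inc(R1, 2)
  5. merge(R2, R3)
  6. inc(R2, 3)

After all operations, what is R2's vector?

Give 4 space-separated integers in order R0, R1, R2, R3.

Answer: 0 0 7 0

Derivation:
Op 1: inc R2 by 4 -> R2=(0,0,4,0) value=4
Op 2: inc R0 by 4 -> R0=(4,0,0,0) value=4
Op 3: merge R2<->R3 -> R2=(0,0,4,0) R3=(0,0,4,0)
Op 4: inc R1 by 2 -> R1=(0,2,0,0) value=2
Op 5: merge R2<->R3 -> R2=(0,0,4,0) R3=(0,0,4,0)
Op 6: inc R2 by 3 -> R2=(0,0,7,0) value=7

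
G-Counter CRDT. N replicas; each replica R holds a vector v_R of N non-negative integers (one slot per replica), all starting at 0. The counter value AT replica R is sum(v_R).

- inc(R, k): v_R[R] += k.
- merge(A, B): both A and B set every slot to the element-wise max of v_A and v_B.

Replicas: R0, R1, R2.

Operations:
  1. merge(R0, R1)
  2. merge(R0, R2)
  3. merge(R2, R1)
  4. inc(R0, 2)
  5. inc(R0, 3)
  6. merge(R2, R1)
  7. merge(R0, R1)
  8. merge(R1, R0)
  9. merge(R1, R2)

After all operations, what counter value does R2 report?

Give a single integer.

Answer: 5

Derivation:
Op 1: merge R0<->R1 -> R0=(0,0,0) R1=(0,0,0)
Op 2: merge R0<->R2 -> R0=(0,0,0) R2=(0,0,0)
Op 3: merge R2<->R1 -> R2=(0,0,0) R1=(0,0,0)
Op 4: inc R0 by 2 -> R0=(2,0,0) value=2
Op 5: inc R0 by 3 -> R0=(5,0,0) value=5
Op 6: merge R2<->R1 -> R2=(0,0,0) R1=(0,0,0)
Op 7: merge R0<->R1 -> R0=(5,0,0) R1=(5,0,0)
Op 8: merge R1<->R0 -> R1=(5,0,0) R0=(5,0,0)
Op 9: merge R1<->R2 -> R1=(5,0,0) R2=(5,0,0)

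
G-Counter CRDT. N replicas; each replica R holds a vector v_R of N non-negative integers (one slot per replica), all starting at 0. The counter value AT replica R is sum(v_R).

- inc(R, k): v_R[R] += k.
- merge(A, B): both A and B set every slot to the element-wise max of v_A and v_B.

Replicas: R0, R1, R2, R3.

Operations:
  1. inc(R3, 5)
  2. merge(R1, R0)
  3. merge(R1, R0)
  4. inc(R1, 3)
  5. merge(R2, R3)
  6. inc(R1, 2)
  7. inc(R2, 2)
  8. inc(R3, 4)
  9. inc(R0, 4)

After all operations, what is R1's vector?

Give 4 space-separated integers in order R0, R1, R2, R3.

Answer: 0 5 0 0

Derivation:
Op 1: inc R3 by 5 -> R3=(0,0,0,5) value=5
Op 2: merge R1<->R0 -> R1=(0,0,0,0) R0=(0,0,0,0)
Op 3: merge R1<->R0 -> R1=(0,0,0,0) R0=(0,0,0,0)
Op 4: inc R1 by 3 -> R1=(0,3,0,0) value=3
Op 5: merge R2<->R3 -> R2=(0,0,0,5) R3=(0,0,0,5)
Op 6: inc R1 by 2 -> R1=(0,5,0,0) value=5
Op 7: inc R2 by 2 -> R2=(0,0,2,5) value=7
Op 8: inc R3 by 4 -> R3=(0,0,0,9) value=9
Op 9: inc R0 by 4 -> R0=(4,0,0,0) value=4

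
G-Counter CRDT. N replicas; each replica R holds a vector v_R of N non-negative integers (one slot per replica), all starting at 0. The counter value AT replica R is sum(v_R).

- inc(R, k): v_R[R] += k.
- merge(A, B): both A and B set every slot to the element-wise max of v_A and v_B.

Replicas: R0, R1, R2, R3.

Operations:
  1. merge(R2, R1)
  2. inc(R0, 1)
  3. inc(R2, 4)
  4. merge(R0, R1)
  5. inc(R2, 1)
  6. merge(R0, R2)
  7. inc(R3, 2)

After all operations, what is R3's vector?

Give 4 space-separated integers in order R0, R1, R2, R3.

Answer: 0 0 0 2

Derivation:
Op 1: merge R2<->R1 -> R2=(0,0,0,0) R1=(0,0,0,0)
Op 2: inc R0 by 1 -> R0=(1,0,0,0) value=1
Op 3: inc R2 by 4 -> R2=(0,0,4,0) value=4
Op 4: merge R0<->R1 -> R0=(1,0,0,0) R1=(1,0,0,0)
Op 5: inc R2 by 1 -> R2=(0,0,5,0) value=5
Op 6: merge R0<->R2 -> R0=(1,0,5,0) R2=(1,0,5,0)
Op 7: inc R3 by 2 -> R3=(0,0,0,2) value=2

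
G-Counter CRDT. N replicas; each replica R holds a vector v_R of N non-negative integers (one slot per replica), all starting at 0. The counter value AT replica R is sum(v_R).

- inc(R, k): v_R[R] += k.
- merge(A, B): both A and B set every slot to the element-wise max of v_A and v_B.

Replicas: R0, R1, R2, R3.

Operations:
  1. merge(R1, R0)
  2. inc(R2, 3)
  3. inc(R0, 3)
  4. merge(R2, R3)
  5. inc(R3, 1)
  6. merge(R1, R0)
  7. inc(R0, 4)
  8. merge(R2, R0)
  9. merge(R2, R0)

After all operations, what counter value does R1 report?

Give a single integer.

Answer: 3

Derivation:
Op 1: merge R1<->R0 -> R1=(0,0,0,0) R0=(0,0,0,0)
Op 2: inc R2 by 3 -> R2=(0,0,3,0) value=3
Op 3: inc R0 by 3 -> R0=(3,0,0,0) value=3
Op 4: merge R2<->R3 -> R2=(0,0,3,0) R3=(0,0,3,0)
Op 5: inc R3 by 1 -> R3=(0,0,3,1) value=4
Op 6: merge R1<->R0 -> R1=(3,0,0,0) R0=(3,0,0,0)
Op 7: inc R0 by 4 -> R0=(7,0,0,0) value=7
Op 8: merge R2<->R0 -> R2=(7,0,3,0) R0=(7,0,3,0)
Op 9: merge R2<->R0 -> R2=(7,0,3,0) R0=(7,0,3,0)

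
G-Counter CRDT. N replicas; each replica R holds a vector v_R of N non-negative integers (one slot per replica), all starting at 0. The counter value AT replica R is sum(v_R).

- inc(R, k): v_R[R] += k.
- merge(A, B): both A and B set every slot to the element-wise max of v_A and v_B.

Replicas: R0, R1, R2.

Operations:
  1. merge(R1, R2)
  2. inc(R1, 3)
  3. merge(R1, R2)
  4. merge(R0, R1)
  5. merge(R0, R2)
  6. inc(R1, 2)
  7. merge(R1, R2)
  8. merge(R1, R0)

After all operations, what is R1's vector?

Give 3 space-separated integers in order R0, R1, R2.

Op 1: merge R1<->R2 -> R1=(0,0,0) R2=(0,0,0)
Op 2: inc R1 by 3 -> R1=(0,3,0) value=3
Op 3: merge R1<->R2 -> R1=(0,3,0) R2=(0,3,0)
Op 4: merge R0<->R1 -> R0=(0,3,0) R1=(0,3,0)
Op 5: merge R0<->R2 -> R0=(0,3,0) R2=(0,3,0)
Op 6: inc R1 by 2 -> R1=(0,5,0) value=5
Op 7: merge R1<->R2 -> R1=(0,5,0) R2=(0,5,0)
Op 8: merge R1<->R0 -> R1=(0,5,0) R0=(0,5,0)

Answer: 0 5 0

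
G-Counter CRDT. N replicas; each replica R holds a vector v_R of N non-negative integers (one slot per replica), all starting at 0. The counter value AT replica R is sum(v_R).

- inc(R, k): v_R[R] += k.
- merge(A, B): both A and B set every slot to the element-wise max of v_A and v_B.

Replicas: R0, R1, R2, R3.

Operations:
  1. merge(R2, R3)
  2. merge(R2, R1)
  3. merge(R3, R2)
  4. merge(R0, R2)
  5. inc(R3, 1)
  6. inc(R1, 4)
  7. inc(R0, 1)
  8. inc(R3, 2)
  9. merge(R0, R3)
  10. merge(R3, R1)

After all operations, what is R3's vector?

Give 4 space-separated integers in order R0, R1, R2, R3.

Answer: 1 4 0 3

Derivation:
Op 1: merge R2<->R3 -> R2=(0,0,0,0) R3=(0,0,0,0)
Op 2: merge R2<->R1 -> R2=(0,0,0,0) R1=(0,0,0,0)
Op 3: merge R3<->R2 -> R3=(0,0,0,0) R2=(0,0,0,0)
Op 4: merge R0<->R2 -> R0=(0,0,0,0) R2=(0,0,0,0)
Op 5: inc R3 by 1 -> R3=(0,0,0,1) value=1
Op 6: inc R1 by 4 -> R1=(0,4,0,0) value=4
Op 7: inc R0 by 1 -> R0=(1,0,0,0) value=1
Op 8: inc R3 by 2 -> R3=(0,0,0,3) value=3
Op 9: merge R0<->R3 -> R0=(1,0,0,3) R3=(1,0,0,3)
Op 10: merge R3<->R1 -> R3=(1,4,0,3) R1=(1,4,0,3)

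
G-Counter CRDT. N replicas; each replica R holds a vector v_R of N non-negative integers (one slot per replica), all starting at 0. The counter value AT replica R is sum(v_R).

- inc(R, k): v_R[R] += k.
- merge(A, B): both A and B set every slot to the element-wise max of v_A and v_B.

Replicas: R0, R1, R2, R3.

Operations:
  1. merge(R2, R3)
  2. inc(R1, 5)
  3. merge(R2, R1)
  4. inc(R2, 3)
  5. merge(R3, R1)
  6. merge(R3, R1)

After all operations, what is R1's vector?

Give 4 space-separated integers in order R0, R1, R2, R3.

Op 1: merge R2<->R3 -> R2=(0,0,0,0) R3=(0,0,0,0)
Op 2: inc R1 by 5 -> R1=(0,5,0,0) value=5
Op 3: merge R2<->R1 -> R2=(0,5,0,0) R1=(0,5,0,0)
Op 4: inc R2 by 3 -> R2=(0,5,3,0) value=8
Op 5: merge R3<->R1 -> R3=(0,5,0,0) R1=(0,5,0,0)
Op 6: merge R3<->R1 -> R3=(0,5,0,0) R1=(0,5,0,0)

Answer: 0 5 0 0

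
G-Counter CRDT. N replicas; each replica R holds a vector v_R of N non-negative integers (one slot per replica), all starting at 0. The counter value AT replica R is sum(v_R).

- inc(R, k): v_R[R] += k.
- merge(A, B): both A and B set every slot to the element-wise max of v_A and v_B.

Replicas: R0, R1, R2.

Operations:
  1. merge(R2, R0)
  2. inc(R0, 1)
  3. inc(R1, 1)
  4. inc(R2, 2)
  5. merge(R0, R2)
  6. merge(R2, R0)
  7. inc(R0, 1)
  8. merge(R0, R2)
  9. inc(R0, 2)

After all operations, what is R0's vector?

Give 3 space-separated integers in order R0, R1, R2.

Op 1: merge R2<->R0 -> R2=(0,0,0) R0=(0,0,0)
Op 2: inc R0 by 1 -> R0=(1,0,0) value=1
Op 3: inc R1 by 1 -> R1=(0,1,0) value=1
Op 4: inc R2 by 2 -> R2=(0,0,2) value=2
Op 5: merge R0<->R2 -> R0=(1,0,2) R2=(1,0,2)
Op 6: merge R2<->R0 -> R2=(1,0,2) R0=(1,0,2)
Op 7: inc R0 by 1 -> R0=(2,0,2) value=4
Op 8: merge R0<->R2 -> R0=(2,0,2) R2=(2,0,2)
Op 9: inc R0 by 2 -> R0=(4,0,2) value=6

Answer: 4 0 2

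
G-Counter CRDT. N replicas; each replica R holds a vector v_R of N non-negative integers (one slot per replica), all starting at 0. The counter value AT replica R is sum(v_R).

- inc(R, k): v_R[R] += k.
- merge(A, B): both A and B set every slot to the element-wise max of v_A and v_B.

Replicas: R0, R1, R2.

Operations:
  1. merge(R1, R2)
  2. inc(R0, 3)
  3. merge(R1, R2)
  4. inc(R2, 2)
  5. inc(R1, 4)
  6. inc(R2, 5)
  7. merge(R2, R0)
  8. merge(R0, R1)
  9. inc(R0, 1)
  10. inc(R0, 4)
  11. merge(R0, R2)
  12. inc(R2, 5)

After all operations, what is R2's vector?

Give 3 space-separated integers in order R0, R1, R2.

Answer: 8 4 12

Derivation:
Op 1: merge R1<->R2 -> R1=(0,0,0) R2=(0,0,0)
Op 2: inc R0 by 3 -> R0=(3,0,0) value=3
Op 3: merge R1<->R2 -> R1=(0,0,0) R2=(0,0,0)
Op 4: inc R2 by 2 -> R2=(0,0,2) value=2
Op 5: inc R1 by 4 -> R1=(0,4,0) value=4
Op 6: inc R2 by 5 -> R2=(0,0,7) value=7
Op 7: merge R2<->R0 -> R2=(3,0,7) R0=(3,0,7)
Op 8: merge R0<->R1 -> R0=(3,4,7) R1=(3,4,7)
Op 9: inc R0 by 1 -> R0=(4,4,7) value=15
Op 10: inc R0 by 4 -> R0=(8,4,7) value=19
Op 11: merge R0<->R2 -> R0=(8,4,7) R2=(8,4,7)
Op 12: inc R2 by 5 -> R2=(8,4,12) value=24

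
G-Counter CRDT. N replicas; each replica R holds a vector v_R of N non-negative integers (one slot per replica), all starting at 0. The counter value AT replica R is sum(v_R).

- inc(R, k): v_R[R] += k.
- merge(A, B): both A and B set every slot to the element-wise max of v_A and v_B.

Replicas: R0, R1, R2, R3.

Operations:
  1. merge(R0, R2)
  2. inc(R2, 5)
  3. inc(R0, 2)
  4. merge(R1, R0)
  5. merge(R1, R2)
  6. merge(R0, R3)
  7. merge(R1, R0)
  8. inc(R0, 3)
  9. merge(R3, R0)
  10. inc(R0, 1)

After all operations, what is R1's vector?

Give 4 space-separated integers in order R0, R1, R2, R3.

Answer: 2 0 5 0

Derivation:
Op 1: merge R0<->R2 -> R0=(0,0,0,0) R2=(0,0,0,0)
Op 2: inc R2 by 5 -> R2=(0,0,5,0) value=5
Op 3: inc R0 by 2 -> R0=(2,0,0,0) value=2
Op 4: merge R1<->R0 -> R1=(2,0,0,0) R0=(2,0,0,0)
Op 5: merge R1<->R2 -> R1=(2,0,5,0) R2=(2,0,5,0)
Op 6: merge R0<->R3 -> R0=(2,0,0,0) R3=(2,0,0,0)
Op 7: merge R1<->R0 -> R1=(2,0,5,0) R0=(2,0,5,0)
Op 8: inc R0 by 3 -> R0=(5,0,5,0) value=10
Op 9: merge R3<->R0 -> R3=(5,0,5,0) R0=(5,0,5,0)
Op 10: inc R0 by 1 -> R0=(6,0,5,0) value=11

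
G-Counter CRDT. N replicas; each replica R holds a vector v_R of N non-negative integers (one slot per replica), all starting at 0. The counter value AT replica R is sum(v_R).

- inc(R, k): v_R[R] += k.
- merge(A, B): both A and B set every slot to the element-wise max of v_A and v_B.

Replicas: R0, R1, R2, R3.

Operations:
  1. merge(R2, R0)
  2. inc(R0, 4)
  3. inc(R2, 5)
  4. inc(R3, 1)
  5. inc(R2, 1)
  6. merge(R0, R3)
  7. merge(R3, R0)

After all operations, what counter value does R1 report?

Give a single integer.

Op 1: merge R2<->R0 -> R2=(0,0,0,0) R0=(0,0,0,0)
Op 2: inc R0 by 4 -> R0=(4,0,0,0) value=4
Op 3: inc R2 by 5 -> R2=(0,0,5,0) value=5
Op 4: inc R3 by 1 -> R3=(0,0,0,1) value=1
Op 5: inc R2 by 1 -> R2=(0,0,6,0) value=6
Op 6: merge R0<->R3 -> R0=(4,0,0,1) R3=(4,0,0,1)
Op 7: merge R3<->R0 -> R3=(4,0,0,1) R0=(4,0,0,1)

Answer: 0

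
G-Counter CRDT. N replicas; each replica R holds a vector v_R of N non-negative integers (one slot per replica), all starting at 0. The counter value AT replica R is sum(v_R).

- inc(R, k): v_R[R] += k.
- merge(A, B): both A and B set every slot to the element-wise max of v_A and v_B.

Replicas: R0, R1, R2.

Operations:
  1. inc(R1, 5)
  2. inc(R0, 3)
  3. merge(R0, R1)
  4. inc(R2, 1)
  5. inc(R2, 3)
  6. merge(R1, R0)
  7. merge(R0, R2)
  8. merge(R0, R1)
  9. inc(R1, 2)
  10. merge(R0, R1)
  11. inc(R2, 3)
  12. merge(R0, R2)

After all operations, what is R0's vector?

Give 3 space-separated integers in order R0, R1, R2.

Op 1: inc R1 by 5 -> R1=(0,5,0) value=5
Op 2: inc R0 by 3 -> R0=(3,0,0) value=3
Op 3: merge R0<->R1 -> R0=(3,5,0) R1=(3,5,0)
Op 4: inc R2 by 1 -> R2=(0,0,1) value=1
Op 5: inc R2 by 3 -> R2=(0,0,4) value=4
Op 6: merge R1<->R0 -> R1=(3,5,0) R0=(3,5,0)
Op 7: merge R0<->R2 -> R0=(3,5,4) R2=(3,5,4)
Op 8: merge R0<->R1 -> R0=(3,5,4) R1=(3,5,4)
Op 9: inc R1 by 2 -> R1=(3,7,4) value=14
Op 10: merge R0<->R1 -> R0=(3,7,4) R1=(3,7,4)
Op 11: inc R2 by 3 -> R2=(3,5,7) value=15
Op 12: merge R0<->R2 -> R0=(3,7,7) R2=(3,7,7)

Answer: 3 7 7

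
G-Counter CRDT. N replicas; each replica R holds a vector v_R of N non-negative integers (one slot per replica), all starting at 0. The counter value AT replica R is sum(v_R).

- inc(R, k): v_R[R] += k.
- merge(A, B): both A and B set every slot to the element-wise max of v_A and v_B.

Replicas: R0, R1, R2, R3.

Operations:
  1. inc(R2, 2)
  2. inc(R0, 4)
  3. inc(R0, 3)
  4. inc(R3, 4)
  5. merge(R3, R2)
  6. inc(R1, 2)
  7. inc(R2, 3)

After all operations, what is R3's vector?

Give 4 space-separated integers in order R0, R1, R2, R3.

Answer: 0 0 2 4

Derivation:
Op 1: inc R2 by 2 -> R2=(0,0,2,0) value=2
Op 2: inc R0 by 4 -> R0=(4,0,0,0) value=4
Op 3: inc R0 by 3 -> R0=(7,0,0,0) value=7
Op 4: inc R3 by 4 -> R3=(0,0,0,4) value=4
Op 5: merge R3<->R2 -> R3=(0,0,2,4) R2=(0,0,2,4)
Op 6: inc R1 by 2 -> R1=(0,2,0,0) value=2
Op 7: inc R2 by 3 -> R2=(0,0,5,4) value=9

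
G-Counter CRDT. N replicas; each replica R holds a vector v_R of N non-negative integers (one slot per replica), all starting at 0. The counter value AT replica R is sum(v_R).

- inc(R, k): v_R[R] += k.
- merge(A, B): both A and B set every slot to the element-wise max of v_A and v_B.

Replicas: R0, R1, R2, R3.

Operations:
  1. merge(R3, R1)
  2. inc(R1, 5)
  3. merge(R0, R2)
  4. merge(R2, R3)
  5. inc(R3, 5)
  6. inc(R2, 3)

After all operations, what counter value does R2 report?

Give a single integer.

Answer: 3

Derivation:
Op 1: merge R3<->R1 -> R3=(0,0,0,0) R1=(0,0,0,0)
Op 2: inc R1 by 5 -> R1=(0,5,0,0) value=5
Op 3: merge R0<->R2 -> R0=(0,0,0,0) R2=(0,0,0,0)
Op 4: merge R2<->R3 -> R2=(0,0,0,0) R3=(0,0,0,0)
Op 5: inc R3 by 5 -> R3=(0,0,0,5) value=5
Op 6: inc R2 by 3 -> R2=(0,0,3,0) value=3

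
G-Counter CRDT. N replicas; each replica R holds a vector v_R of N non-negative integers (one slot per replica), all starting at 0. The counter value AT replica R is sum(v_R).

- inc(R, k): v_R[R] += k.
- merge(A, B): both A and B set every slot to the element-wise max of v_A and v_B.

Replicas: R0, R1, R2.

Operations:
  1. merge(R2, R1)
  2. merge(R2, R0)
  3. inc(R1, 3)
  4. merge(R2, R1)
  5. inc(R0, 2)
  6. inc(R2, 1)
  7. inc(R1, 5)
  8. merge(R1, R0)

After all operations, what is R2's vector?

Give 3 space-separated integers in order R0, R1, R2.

Answer: 0 3 1

Derivation:
Op 1: merge R2<->R1 -> R2=(0,0,0) R1=(0,0,0)
Op 2: merge R2<->R0 -> R2=(0,0,0) R0=(0,0,0)
Op 3: inc R1 by 3 -> R1=(0,3,0) value=3
Op 4: merge R2<->R1 -> R2=(0,3,0) R1=(0,3,0)
Op 5: inc R0 by 2 -> R0=(2,0,0) value=2
Op 6: inc R2 by 1 -> R2=(0,3,1) value=4
Op 7: inc R1 by 5 -> R1=(0,8,0) value=8
Op 8: merge R1<->R0 -> R1=(2,8,0) R0=(2,8,0)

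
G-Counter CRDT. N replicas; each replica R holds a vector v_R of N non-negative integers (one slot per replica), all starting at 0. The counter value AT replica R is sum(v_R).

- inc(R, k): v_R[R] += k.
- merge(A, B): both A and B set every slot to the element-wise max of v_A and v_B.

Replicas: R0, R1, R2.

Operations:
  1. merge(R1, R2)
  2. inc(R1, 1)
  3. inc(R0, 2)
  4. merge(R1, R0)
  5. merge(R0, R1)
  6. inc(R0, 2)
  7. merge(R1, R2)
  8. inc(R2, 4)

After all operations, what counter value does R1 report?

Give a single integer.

Answer: 3

Derivation:
Op 1: merge R1<->R2 -> R1=(0,0,0) R2=(0,0,0)
Op 2: inc R1 by 1 -> R1=(0,1,0) value=1
Op 3: inc R0 by 2 -> R0=(2,0,0) value=2
Op 4: merge R1<->R0 -> R1=(2,1,0) R0=(2,1,0)
Op 5: merge R0<->R1 -> R0=(2,1,0) R1=(2,1,0)
Op 6: inc R0 by 2 -> R0=(4,1,0) value=5
Op 7: merge R1<->R2 -> R1=(2,1,0) R2=(2,1,0)
Op 8: inc R2 by 4 -> R2=(2,1,4) value=7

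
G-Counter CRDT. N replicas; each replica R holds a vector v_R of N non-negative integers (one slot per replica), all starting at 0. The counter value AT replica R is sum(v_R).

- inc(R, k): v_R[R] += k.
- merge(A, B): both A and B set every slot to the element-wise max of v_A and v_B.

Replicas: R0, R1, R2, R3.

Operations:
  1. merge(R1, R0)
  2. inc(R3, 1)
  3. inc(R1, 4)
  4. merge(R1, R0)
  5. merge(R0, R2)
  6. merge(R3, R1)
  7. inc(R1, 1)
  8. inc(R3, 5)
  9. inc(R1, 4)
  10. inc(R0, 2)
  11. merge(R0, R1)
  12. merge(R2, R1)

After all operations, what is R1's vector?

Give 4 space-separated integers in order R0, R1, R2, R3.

Op 1: merge R1<->R0 -> R1=(0,0,0,0) R0=(0,0,0,0)
Op 2: inc R3 by 1 -> R3=(0,0,0,1) value=1
Op 3: inc R1 by 4 -> R1=(0,4,0,0) value=4
Op 4: merge R1<->R0 -> R1=(0,4,0,0) R0=(0,4,0,0)
Op 5: merge R0<->R2 -> R0=(0,4,0,0) R2=(0,4,0,0)
Op 6: merge R3<->R1 -> R3=(0,4,0,1) R1=(0,4,0,1)
Op 7: inc R1 by 1 -> R1=(0,5,0,1) value=6
Op 8: inc R3 by 5 -> R3=(0,4,0,6) value=10
Op 9: inc R1 by 4 -> R1=(0,9,0,1) value=10
Op 10: inc R0 by 2 -> R0=(2,4,0,0) value=6
Op 11: merge R0<->R1 -> R0=(2,9,0,1) R1=(2,9,0,1)
Op 12: merge R2<->R1 -> R2=(2,9,0,1) R1=(2,9,0,1)

Answer: 2 9 0 1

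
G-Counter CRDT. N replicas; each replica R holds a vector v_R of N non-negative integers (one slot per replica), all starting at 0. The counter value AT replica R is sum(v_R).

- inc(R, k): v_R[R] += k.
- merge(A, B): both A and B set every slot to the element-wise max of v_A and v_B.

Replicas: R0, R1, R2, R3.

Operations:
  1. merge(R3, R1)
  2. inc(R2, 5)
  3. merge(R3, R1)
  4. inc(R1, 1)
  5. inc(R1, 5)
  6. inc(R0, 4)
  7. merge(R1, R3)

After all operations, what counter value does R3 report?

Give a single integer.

Op 1: merge R3<->R1 -> R3=(0,0,0,0) R1=(0,0,0,0)
Op 2: inc R2 by 5 -> R2=(0,0,5,0) value=5
Op 3: merge R3<->R1 -> R3=(0,0,0,0) R1=(0,0,0,0)
Op 4: inc R1 by 1 -> R1=(0,1,0,0) value=1
Op 5: inc R1 by 5 -> R1=(0,6,0,0) value=6
Op 6: inc R0 by 4 -> R0=(4,0,0,0) value=4
Op 7: merge R1<->R3 -> R1=(0,6,0,0) R3=(0,6,0,0)

Answer: 6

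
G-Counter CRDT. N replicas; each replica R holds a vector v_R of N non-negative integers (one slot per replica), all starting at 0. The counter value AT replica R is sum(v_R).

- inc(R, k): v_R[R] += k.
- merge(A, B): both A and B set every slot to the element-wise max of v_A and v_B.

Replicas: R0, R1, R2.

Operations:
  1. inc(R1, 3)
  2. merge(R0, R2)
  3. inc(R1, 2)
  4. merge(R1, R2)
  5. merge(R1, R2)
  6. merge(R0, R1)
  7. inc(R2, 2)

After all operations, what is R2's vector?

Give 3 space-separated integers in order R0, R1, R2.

Op 1: inc R1 by 3 -> R1=(0,3,0) value=3
Op 2: merge R0<->R2 -> R0=(0,0,0) R2=(0,0,0)
Op 3: inc R1 by 2 -> R1=(0,5,0) value=5
Op 4: merge R1<->R2 -> R1=(0,5,0) R2=(0,5,0)
Op 5: merge R1<->R2 -> R1=(0,5,0) R2=(0,5,0)
Op 6: merge R0<->R1 -> R0=(0,5,0) R1=(0,5,0)
Op 7: inc R2 by 2 -> R2=(0,5,2) value=7

Answer: 0 5 2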